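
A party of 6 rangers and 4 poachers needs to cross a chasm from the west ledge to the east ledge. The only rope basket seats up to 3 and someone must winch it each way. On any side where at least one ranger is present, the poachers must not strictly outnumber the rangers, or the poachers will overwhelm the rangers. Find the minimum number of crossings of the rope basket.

Counting alone: each trip to the east ledge takes at most 3 across and each return brings at least 1 back, so after t trips out (and t−1 returns) at most 3t − (t−1) of the 10 are across; that first reaches 10 at t = 5, so at least 9 crossings are needed.
The plan below uses exactly 9 crossings, so it is optimal:
1. 2 poachers → the east ledge.  (the west ledge: 6R 2P; the east ledge: 0R 2P)
2. 1 poacher ← the west ledge.  (the west ledge: 6R 3P; the east ledge: 0R 1P)
3. 3 poachers → the east ledge.  (the west ledge: 6R 0P; the east ledge: 0R 4P)
4. 1 poacher ← the west ledge.  (the west ledge: 6R 1P; the east ledge: 0R 3P)
5. 3 rangers → the east ledge.  (the west ledge: 3R 1P; the east ledge: 3R 3P)
6. 1 poacher ← the west ledge.  (the west ledge: 3R 2P; the east ledge: 3R 2P)
7. 1 ranger and 2 poachers → the east ledge.  (the west ledge: 2R 0P; the east ledge: 4R 4P)
8. 1 poacher ← the west ledge.  (the west ledge: 2R 1P; the east ledge: 4R 3P)
9. 2 rangers and 1 poacher → the east ledge.  (the west ledge: 0R 0P; the east ledge: 6R 4P)

9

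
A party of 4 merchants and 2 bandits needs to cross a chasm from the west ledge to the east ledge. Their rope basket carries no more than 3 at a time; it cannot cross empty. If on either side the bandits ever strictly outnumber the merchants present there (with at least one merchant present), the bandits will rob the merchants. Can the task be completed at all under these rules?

Yes

1. 2 bandits → the east ledge.  (the west ledge: 4M 0B; the east ledge: 0M 2B)
2. 1 bandit ← the west ledge.  (the west ledge: 4M 1B; the east ledge: 0M 1B)
3. 2 merchants and 1 bandit → the east ledge.  (the west ledge: 2M 0B; the east ledge: 2M 2B)
4. 1 bandit ← the west ledge.  (the west ledge: 2M 1B; the east ledge: 2M 1B)
5. 2 merchants and 1 bandit → the east ledge.  (the west ledge: 0M 0B; the east ledge: 4M 2B)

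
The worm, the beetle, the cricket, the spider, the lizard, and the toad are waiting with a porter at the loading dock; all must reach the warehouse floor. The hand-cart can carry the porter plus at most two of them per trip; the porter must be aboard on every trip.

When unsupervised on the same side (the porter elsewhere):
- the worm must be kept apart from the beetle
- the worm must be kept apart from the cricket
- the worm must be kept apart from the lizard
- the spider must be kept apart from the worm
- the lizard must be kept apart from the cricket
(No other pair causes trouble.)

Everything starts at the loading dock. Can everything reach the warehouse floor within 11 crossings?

Yes

Yes — this plan uses 9 crossings (≤ 11):
1. Porter goes to the warehouse floor with the cricket and the worm.
2. Porter goes back to the loading dock with the worm.
3. Porter goes to the warehouse floor with the beetle and the worm.
4. Porter goes back to the loading dock with the worm.
5. Porter goes to the warehouse floor with the spider and the worm.
6. Porter goes back to the loading dock with the worm.
7. Porter goes to the warehouse floor with the toad and the worm.
8. Porter goes back to the loading dock with the worm.
9. Porter goes to the warehouse floor with the lizard and the worm.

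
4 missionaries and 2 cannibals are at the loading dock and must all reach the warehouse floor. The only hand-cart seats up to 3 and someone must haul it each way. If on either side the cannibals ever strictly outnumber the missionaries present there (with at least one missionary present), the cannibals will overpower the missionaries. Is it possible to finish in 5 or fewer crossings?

Yes

Yes — this plan uses 5 crossings (≤ 5):
1. 2 cannibals → the warehouse floor.  (the loading dock: 4M 0C; the warehouse floor: 0M 2C)
2. 1 cannibal ← the loading dock.  (the loading dock: 4M 1C; the warehouse floor: 0M 1C)
3. 2 missionaries and 1 cannibal → the warehouse floor.  (the loading dock: 2M 0C; the warehouse floor: 2M 2C)
4. 1 cannibal ← the loading dock.  (the loading dock: 2M 1C; the warehouse floor: 2M 1C)
5. 2 missionaries and 1 cannibal → the warehouse floor.  (the loading dock: 0M 0C; the warehouse floor: 4M 2C)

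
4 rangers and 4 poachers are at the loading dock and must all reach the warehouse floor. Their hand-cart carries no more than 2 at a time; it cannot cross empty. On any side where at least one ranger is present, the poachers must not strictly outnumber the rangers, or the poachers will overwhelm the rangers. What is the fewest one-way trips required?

impossible

Following every safe sequence of crossings from the start, the most of the 8 that can be at the warehouse floor as the hand-cart arrives there on crossings 1, 3, 5 is 2, 3, 4 respectively; the best ever achieved is 4 of 8.
From crossing 7 on, no configuration arises that was not already reachable earlier: only 11 distinct safe configurations (who is on which side, and where the hand-cart is) can ever be reached, none of them has everyone across, and every continuation just revisits them. They are: 0 rangers + 0 poachers across (hand-cart back at the start); 0 rangers + 1 poacher across (hand-cart there); 0 rangers + 1 poacher across (hand-cart back at the start); 0 rangers + 2 poachers across (hand-cart there); 0 rangers + 2 poachers across (hand-cart back at the start); 0 rangers + 3 poachers across (hand-cart there); 0 rangers + 3 poachers across (hand-cart back at the start); 0 rangers + 4 poachers across (hand-cart there); 1 ranger + 1 poacher across (hand-cart there); 1 ranger + 1 poacher across (hand-cart back at the start); 2 rangers + 2 poachers across (hand-cart there). So no valid plan exists.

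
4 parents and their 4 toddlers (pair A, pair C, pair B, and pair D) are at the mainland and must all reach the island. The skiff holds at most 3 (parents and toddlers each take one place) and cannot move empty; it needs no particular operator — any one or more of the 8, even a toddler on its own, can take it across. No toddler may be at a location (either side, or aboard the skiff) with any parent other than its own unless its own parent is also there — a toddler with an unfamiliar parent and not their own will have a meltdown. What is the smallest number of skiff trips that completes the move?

9

Counting alone: each trip to the island takes at most 3 across and each return brings at least 1 back, so after t trips out (and t−1 returns) at most 3t − (t−1) of the 8 are across; that first reaches 8 at t = 4, so at least 7 crossings are needed.
The safety rule pushes this higher. Following every safe sequence of crossings, the most of the 8 that can be at the island as the skiff arrives there on crossing 7 is 7 — never all 8.
So no plan with fewer than 9 crossings exists, and this one achieves 9:
1. parent A and toddler A cross → the island.
2. parent A crosses ← the mainland.
3. parent A, parent C, and toddler C cross → the island.
4. parent A and toddler A cross ← the mainland.
5. parent A, parent B, and parent D cross → the island.
6. toddler C crosses ← the mainland.
7. toddler A and toddler C cross → the island.
8. toddler A crosses ← the mainland.
9. toddler A, toddler B, and toddler D cross → the island.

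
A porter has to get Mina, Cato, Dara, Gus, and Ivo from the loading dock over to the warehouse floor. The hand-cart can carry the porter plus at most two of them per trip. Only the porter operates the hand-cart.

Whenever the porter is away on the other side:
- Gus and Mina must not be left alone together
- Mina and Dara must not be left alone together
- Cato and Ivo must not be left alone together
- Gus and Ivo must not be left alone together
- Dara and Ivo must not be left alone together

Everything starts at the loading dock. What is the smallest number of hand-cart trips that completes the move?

7

Counting alone: the porter can take at most 2 across per trip to the warehouse floor, so moving all 5 needs at least 3 loaded trips out, with a return between consecutive ones — at least 5 crossings.
The safety rule pushes this higher. Following every safe sequence of crossings, the most of the 5 that can be at the warehouse floor as the hand-cart arrives there on crossing 5 is 4 — never all 5.
So no plan with fewer than 7 crossings exists, and this one achieves 7:
1. Porter goes to the warehouse floor with Ivo and Mina.  [the loading dock: Cato, Dara, Gus | the warehouse floor: Ivo, Mina]
2. Porter goes back to the loading dock alone.  [the loading dock: Cato, Dara, Gus | the warehouse floor: Ivo, Mina]
3. Porter goes to the warehouse floor with Cato.  [the loading dock: Dara, Gus | the warehouse floor: Cato, Ivo, Mina]
4. Porter goes back to the loading dock with Ivo.  [the loading dock: Dara, Gus, Ivo | the warehouse floor: Cato, Mina]
5. Porter goes to the warehouse floor with Dara and Gus.  [the loading dock: Ivo | the warehouse floor: Cato, Dara, Gus, Mina]
6. Porter goes back to the loading dock with Mina.  [the loading dock: Ivo, Mina | the warehouse floor: Cato, Dara, Gus]
7. Porter goes to the warehouse floor with Ivo and Mina.  [the loading dock: — | the warehouse floor: Cato, Dara, Gus, Ivo, Mina]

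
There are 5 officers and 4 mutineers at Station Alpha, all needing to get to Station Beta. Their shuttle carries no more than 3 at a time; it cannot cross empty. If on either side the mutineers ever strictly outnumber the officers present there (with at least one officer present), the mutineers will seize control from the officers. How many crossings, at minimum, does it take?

Counting alone: each trip to Station Beta takes at most 3 across and each return brings at least 1 back, so after t trips out (and t−1 returns) at most 3t − (t−1) of the 9 are across; that first reaches 9 at t = 4, so at least 7 crossings are needed.
The plan below uses exactly 7 crossings, so it is optimal:
1. 3 mutineers → Station Beta.  (Station Alpha: 5O 1M; Station Beta: 0O 3M)
2. 1 mutineer ← Station Alpha.  (Station Alpha: 5O 2M; Station Beta: 0O 2M)
3. 3 officers → Station Beta.  (Station Alpha: 2O 2M; Station Beta: 3O 2M)
4. 1 officer ← Station Alpha.  (Station Alpha: 3O 2M; Station Beta: 2O 2M)
5. 2 officers and 1 mutineer → Station Beta.  (Station Alpha: 1O 1M; Station Beta: 4O 3M)
6. 1 officer ← Station Alpha.  (Station Alpha: 2O 1M; Station Beta: 3O 3M)
7. 2 officers and 1 mutineer → Station Beta.  (Station Alpha: 0O 0M; Station Beta: 5O 4M)

7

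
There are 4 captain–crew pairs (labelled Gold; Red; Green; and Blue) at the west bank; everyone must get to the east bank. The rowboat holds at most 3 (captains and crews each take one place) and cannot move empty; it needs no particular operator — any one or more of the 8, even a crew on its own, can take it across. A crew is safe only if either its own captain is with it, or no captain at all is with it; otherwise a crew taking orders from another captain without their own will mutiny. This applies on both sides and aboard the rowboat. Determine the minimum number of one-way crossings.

Counting alone: each trip to the east bank takes at most 3 across and each return brings at least 1 back, so after t trips out (and t−1 returns) at most 3t − (t−1) of the 8 are across; that first reaches 8 at t = 4, so at least 7 crossings are needed.
The safety rule pushes this higher. Following every safe sequence of crossings, the most of the 8 that can be at the east bank as the rowboat arrives there on crossing 7 is 7 — never all 8.
So no plan with fewer than 9 crossings exists, and this one achieves 9:
1. captain Gold and crew Gold cross → the east bank.
2. captain Gold crosses ← the west bank.
3. captain Gold, captain Red, and crew Red cross → the east bank.
4. captain Gold and crew Gold cross ← the west bank.
5. captain Blue, captain Gold, and captain Green cross → the east bank.
6. crew Red crosses ← the west bank.
7. crew Gold and crew Red cross → the east bank.
8. crew Gold crosses ← the west bank.
9. crew Blue, crew Gold, and crew Green cross → the east bank.

9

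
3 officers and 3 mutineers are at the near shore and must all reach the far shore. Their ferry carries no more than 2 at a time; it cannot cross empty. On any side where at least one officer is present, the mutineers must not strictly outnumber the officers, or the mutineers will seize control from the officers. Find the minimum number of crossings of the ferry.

Counting alone: each trip to the far shore takes at most 2 across and each return brings at least 1 back, so after t trips out (and t−1 returns) at most 2t − (t−1) of the 6 are across; that first reaches 6 at t = 5, so at least 9 crossings are needed.
The safety rule pushes this higher. Following every safe sequence of crossings, the most of the 6 that can be at the far shore as the ferry arrives there on crossing 9 is 5 — never all 6.
So no plan with fewer than 11 crossings exists, and this one achieves 11:
1. 2 mutineers → the far shore.  (the near shore: 3O 1M; the far shore: 0O 2M)
2. 1 mutineer ← the near shore.  (the near shore: 3O 2M; the far shore: 0O 1M)
3. 2 mutineers → the far shore.  (the near shore: 3O 0M; the far shore: 0O 3M)
4. 1 mutineer ← the near shore.  (the near shore: 3O 1M; the far shore: 0O 2M)
5. 2 officers → the far shore.  (the near shore: 1O 1M; the far shore: 2O 2M)
6. 1 officer and 1 mutineer ← the near shore.  (the near shore: 2O 2M; the far shore: 1O 1M)
7. 2 officers → the far shore.  (the near shore: 0O 2M; the far shore: 3O 1M)
8. 1 mutineer ← the near shore.  (the near shore: 0O 3M; the far shore: 3O 0M)
9. 2 mutineers → the far shore.  (the near shore: 0O 1M; the far shore: 3O 2M)
10. 1 mutineer ← the near shore.  (the near shore: 0O 2M; the far shore: 3O 1M)
11. 2 mutineers → the far shore.  (the near shore: 0O 0M; the far shore: 3O 3M)

11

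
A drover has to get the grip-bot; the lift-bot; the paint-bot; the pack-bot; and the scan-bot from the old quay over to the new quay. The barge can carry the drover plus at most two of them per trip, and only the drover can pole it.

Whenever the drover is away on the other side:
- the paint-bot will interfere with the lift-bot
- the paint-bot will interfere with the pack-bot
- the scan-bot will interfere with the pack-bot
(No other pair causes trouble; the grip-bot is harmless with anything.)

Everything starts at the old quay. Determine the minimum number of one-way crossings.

Counting alone: the drover can take at most 2 across per trip to the new quay, so moving all 5 needs at least 3 loaded trips out, with a return between consecutive ones — at least 5 crossings.
The plan below uses exactly 5 crossings, so it is optimal:
1. Drover goes to the new quay with the lift-bot and the pack-bot.
2. Drover goes back to the old quay alone.
3. Drover goes to the new quay with the grip-bot.
4. Drover goes back to the old quay alone.
5. Drover goes to the new quay with the paint-bot and the scan-bot.

5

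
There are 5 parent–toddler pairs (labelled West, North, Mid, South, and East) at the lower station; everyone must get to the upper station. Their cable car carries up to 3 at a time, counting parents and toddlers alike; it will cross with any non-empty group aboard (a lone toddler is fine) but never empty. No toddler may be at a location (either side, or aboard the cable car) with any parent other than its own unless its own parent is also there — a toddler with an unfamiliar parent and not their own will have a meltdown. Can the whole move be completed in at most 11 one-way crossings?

Yes

Yes — this plan uses 11 crossings (≤ 11):
1. parent West and toddler West cross → the upper station.
2. parent West crosses ← the lower station.
3. toddler Mid, toddler North, and toddler South cross → the upper station.
4. toddler West crosses ← the lower station.
5. parent Mid, parent North, and parent South cross → the upper station.
6. parent North and toddler North cross ← the lower station.
7. parent East, parent North, and parent West cross → the upper station.
8. toddler Mid crosses ← the lower station.
9. toddler North and toddler West cross → the upper station.
10. toddler West crosses ← the lower station.
11. toddler East, toddler Mid, and toddler West cross → the upper station.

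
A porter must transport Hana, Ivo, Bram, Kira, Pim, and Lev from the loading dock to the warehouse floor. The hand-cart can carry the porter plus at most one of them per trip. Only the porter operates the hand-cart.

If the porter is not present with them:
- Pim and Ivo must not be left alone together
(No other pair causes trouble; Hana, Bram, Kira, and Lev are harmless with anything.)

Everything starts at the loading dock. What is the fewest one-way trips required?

11

Counting alone: the porter can take at most 1 across per trip to the warehouse floor, so moving all 6 needs at least 6 loaded trips out, with a return between consecutive ones — at least 11 crossings.
The plan below uses exactly 11 crossings, so it is optimal:
1. Porter goes to the warehouse floor with Ivo.  [the loading dock: Bram, Hana, Kira, Lev, Pim | the warehouse floor: Ivo]
2. Porter goes back to the loading dock alone.  [the loading dock: Bram, Hana, Kira, Lev, Pim | the warehouse floor: Ivo]
3. Porter goes to the warehouse floor with Hana.  [the loading dock: Bram, Kira, Lev, Pim | the warehouse floor: Hana, Ivo]
4. Porter goes back to the loading dock alone.  [the loading dock: Bram, Kira, Lev, Pim | the warehouse floor: Hana, Ivo]
5. Porter goes to the warehouse floor with Bram.  [the loading dock: Kira, Lev, Pim | the warehouse floor: Bram, Hana, Ivo]
6. Porter goes back to the loading dock alone.  [the loading dock: Kira, Lev, Pim | the warehouse floor: Bram, Hana, Ivo]
7. Porter goes to the warehouse floor with Kira.  [the loading dock: Lev, Pim | the warehouse floor: Bram, Hana, Ivo, Kira]
8. Porter goes back to the loading dock alone.  [the loading dock: Lev, Pim | the warehouse floor: Bram, Hana, Ivo, Kira]
9. Porter goes to the warehouse floor with Lev.  [the loading dock: Pim | the warehouse floor: Bram, Hana, Ivo, Kira, Lev]
10. Porter goes back to the loading dock alone.  [the loading dock: Pim | the warehouse floor: Bram, Hana, Ivo, Kira, Lev]
11. Porter goes to the warehouse floor with Pim.  [the loading dock: — | the warehouse floor: Bram, Hana, Ivo, Kira, Lev, Pim]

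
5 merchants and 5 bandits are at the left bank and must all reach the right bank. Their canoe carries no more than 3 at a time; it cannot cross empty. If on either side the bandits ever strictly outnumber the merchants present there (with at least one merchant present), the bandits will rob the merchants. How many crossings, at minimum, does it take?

Counting alone: each trip to the right bank takes at most 3 across and each return brings at least 1 back, so after t trips out (and t−1 returns) at most 3t − (t−1) of the 10 are across; that first reaches 10 at t = 5, so at least 9 crossings are needed.
The safety rule pushes this higher. Following every safe sequence of crossings, the most of the 10 that can be at the right bank as the canoe arrives there on crossing 9 is 9 — never all 10.
So no plan with fewer than 11 crossings exists, and this one achieves 11:
1. 2 bandits → the right bank.  (the left bank: 5M 3B; the right bank: 0M 2B)
2. 1 bandit ← the left bank.  (the left bank: 5M 4B; the right bank: 0M 1B)
3. 3 bandits → the right bank.  (the left bank: 5M 1B; the right bank: 0M 4B)
4. 1 bandit ← the left bank.  (the left bank: 5M 2B; the right bank: 0M 3B)
5. 3 merchants → the right bank.  (the left bank: 2M 2B; the right bank: 3M 3B)
6. 1 merchant and 1 bandit ← the left bank.  (the left bank: 3M 3B; the right bank: 2M 2B)
7. 3 merchants → the right bank.  (the left bank: 0M 3B; the right bank: 5M 2B)
8. 1 bandit ← the left bank.  (the left bank: 0M 4B; the right bank: 5M 1B)
9. 2 bandits → the right bank.  (the left bank: 0M 2B; the right bank: 5M 3B)
10. 1 bandit ← the left bank.  (the left bank: 0M 3B; the right bank: 5M 2B)
11. 3 bandits → the right bank.  (the left bank: 0M 0B; the right bank: 5M 5B)

11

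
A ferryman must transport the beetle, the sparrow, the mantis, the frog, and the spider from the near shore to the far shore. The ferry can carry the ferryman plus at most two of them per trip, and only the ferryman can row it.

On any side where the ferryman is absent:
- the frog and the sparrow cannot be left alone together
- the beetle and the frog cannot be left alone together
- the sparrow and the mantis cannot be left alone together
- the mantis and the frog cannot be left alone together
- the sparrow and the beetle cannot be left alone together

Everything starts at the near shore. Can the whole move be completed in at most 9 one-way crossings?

Yes

Yes — this plan uses 7 crossings (≤ 9):
1. Ferryman goes to the far shore with the frog and the sparrow.
2. Ferryman goes back to the near shore with the sparrow.
3. Ferryman goes to the far shore with the beetle and the mantis.
4. Ferryman goes back to the near shore with the frog.
5. Ferryman goes to the far shore with the sparrow and the spider.
6. Ferryman goes back to the near shore with the sparrow.
7. Ferryman goes to the far shore with the frog and the sparrow.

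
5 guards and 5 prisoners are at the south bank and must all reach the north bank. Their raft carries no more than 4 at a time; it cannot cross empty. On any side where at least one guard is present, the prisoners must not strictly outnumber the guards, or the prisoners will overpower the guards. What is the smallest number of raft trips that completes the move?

Counting alone: each trip to the north bank takes at most 4 across and each return brings at least 1 back, so after t trips out (and t−1 returns) at most 4t − (t−1) of the 10 are across; that first reaches 10 at t = 3, so at least 5 crossings are needed.
The safety rule pushes this higher. Following every safe sequence of crossings, the most of the 10 that can be at the north bank as the raft arrives there on crossing 5 is 9 — never all 10.
So no plan with fewer than 7 crossings exists, and this one achieves 7:
1. 2 prisoners → the north bank.  (the south bank: 5G 3P; the north bank: 0G 2P)
2. 1 prisoner ← the south bank.  (the south bank: 5G 4P; the north bank: 0G 1P)
3. 4 prisoners → the north bank.  (the south bank: 5G 0P; the north bank: 0G 5P)
4. 1 prisoner ← the south bank.  (the south bank: 5G 1P; the north bank: 0G 4P)
5. 4 guards → the north bank.  (the south bank: 1G 1P; the north bank: 4G 4P)
6. 1 guard and 1 prisoner ← the south bank.  (the south bank: 2G 2P; the north bank: 3G 3P)
7. 2 guards and 2 prisoners → the north bank.  (the south bank: 0G 0P; the north bank: 5G 5P)

7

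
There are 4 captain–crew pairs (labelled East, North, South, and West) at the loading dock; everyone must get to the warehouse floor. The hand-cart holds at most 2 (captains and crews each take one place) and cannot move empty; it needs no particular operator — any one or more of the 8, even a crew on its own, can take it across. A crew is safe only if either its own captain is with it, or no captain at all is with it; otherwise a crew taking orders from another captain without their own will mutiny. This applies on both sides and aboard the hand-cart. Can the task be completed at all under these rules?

No

Following every safe sequence of crossings from the start, the most of the 8 that can be at the warehouse floor as the hand-cart arrives there on crossings 1, 3, 5 is 2, 3, 4 respectively; the best ever achieved is 4 of 8.
From crossing 7 on, no configuration arises that was not already reachable earlier: only 44 distinct safe configurations (who is on which side, and where the hand-cart is) can ever be reached, none of them has everyone across, and every continuation just revisits them. So no valid plan exists.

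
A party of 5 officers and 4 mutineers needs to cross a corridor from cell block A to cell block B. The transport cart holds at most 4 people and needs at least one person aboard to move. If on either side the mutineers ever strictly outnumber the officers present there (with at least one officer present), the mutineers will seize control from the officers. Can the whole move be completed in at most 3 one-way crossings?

No

Counting alone: each trip to cell block B takes at most 4 across and each return brings at least 1 back, so after t trips out (and t−1 returns) at most 4t − (t−1) of the 9 are across; that first reaches 9 at t = 3, so at least 5 crossings are needed.
Since 3 < 5, 3 crossings cannot be enough. (The shortest complete plan in fact takes 5:)
1. 3 mutineers → cell block B.  (cell block A: 5O 1M; cell block B: 0O 3M)
2. 1 mutineer ← cell block A.  (cell block A: 5O 2M; cell block B: 0O 2M)
3. 3 officers and 1 mutineer → cell block B.  (cell block A: 2O 1M; cell block B: 3O 3M)
4. 1 mutineer ← cell block A.  (cell block A: 2O 2M; cell block B: 3O 2M)
5. 2 officers and 2 mutineers → cell block B.  (cell block A: 0O 0M; cell block B: 5O 4M)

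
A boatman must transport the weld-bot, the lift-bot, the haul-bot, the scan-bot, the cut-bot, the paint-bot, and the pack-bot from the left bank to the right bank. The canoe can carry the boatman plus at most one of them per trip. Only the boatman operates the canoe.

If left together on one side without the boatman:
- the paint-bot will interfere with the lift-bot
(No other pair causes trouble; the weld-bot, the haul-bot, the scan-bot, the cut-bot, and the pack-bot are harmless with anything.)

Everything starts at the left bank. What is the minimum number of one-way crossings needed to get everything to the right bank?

Counting alone: the boatman can take at most 1 across per trip to the right bank, so moving all 7 needs at least 7 loaded trips out, with a return between consecutive ones — at least 13 crossings.
The plan below uses exactly 13 crossings, so it is optimal:
1. Boatman goes to the right bank with the lift-bot.  [the left bank: the cut-bot, the haul-bot, the pack-bot, the paint-bot, the scan-bot, the weld-bot | the right bank: the lift-bot]
2. Boatman goes back to the left bank alone.  [the left bank: the cut-bot, the haul-bot, the pack-bot, the paint-bot, the scan-bot, the weld-bot | the right bank: the lift-bot]
3. Boatman goes to the right bank with the weld-bot.  [the left bank: the cut-bot, the haul-bot, the pack-bot, the paint-bot, the scan-bot | the right bank: the lift-bot, the weld-bot]
4. Boatman goes back to the left bank alone.  [the left bank: the cut-bot, the haul-bot, the pack-bot, the paint-bot, the scan-bot | the right bank: the lift-bot, the weld-bot]
5. Boatman goes to the right bank with the haul-bot.  [the left bank: the cut-bot, the pack-bot, the paint-bot, the scan-bot | the right bank: the haul-bot, the lift-bot, the weld-bot]
6. Boatman goes back to the left bank alone.  [the left bank: the cut-bot, the pack-bot, the paint-bot, the scan-bot | the right bank: the haul-bot, the lift-bot, the weld-bot]
7. Boatman goes to the right bank with the scan-bot.  [the left bank: the cut-bot, the pack-bot, the paint-bot | the right bank: the haul-bot, the lift-bot, the scan-bot, the weld-bot]
8. Boatman goes back to the left bank alone.  [the left bank: the cut-bot, the pack-bot, the paint-bot | the right bank: the haul-bot, the lift-bot, the scan-bot, the weld-bot]
9. Boatman goes to the right bank with the cut-bot.  [the left bank: the pack-bot, the paint-bot | the right bank: the cut-bot, the haul-bot, the lift-bot, the scan-bot, the weld-bot]
10. Boatman goes back to the left bank alone.  [the left bank: the pack-bot, the paint-bot | the right bank: the cut-bot, the haul-bot, the lift-bot, the scan-bot, the weld-bot]
11. Boatman goes to the right bank with the pack-bot.  [the left bank: the paint-bot | the right bank: the cut-bot, the haul-bot, the lift-bot, the pack-bot, the scan-bot, the weld-bot]
12. Boatman goes back to the left bank alone.  [the left bank: the paint-bot | the right bank: the cut-bot, the haul-bot, the lift-bot, the pack-bot, the scan-bot, the weld-bot]
13. Boatman goes to the right bank with the paint-bot.  [the left bank: — | the right bank: the cut-bot, the haul-bot, the lift-bot, the pack-bot, the paint-bot, the scan-bot, the weld-bot]

13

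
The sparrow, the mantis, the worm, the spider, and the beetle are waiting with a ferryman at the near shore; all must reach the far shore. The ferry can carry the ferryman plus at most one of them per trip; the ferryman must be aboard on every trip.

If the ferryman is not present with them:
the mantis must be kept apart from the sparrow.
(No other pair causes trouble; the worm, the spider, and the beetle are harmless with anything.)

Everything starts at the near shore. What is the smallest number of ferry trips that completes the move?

Counting alone: the ferryman can take at most 1 across per trip to the far shore, so moving all 5 needs at least 5 loaded trips out, with a return between consecutive ones — at least 9 crossings.
The plan below uses exactly 9 crossings, so it is optimal:
1. Ferryman goes to the far shore with the sparrow.  [the near shore: the beetle, the mantis, the spider, the worm | the far shore: the sparrow]
2. Ferryman goes back to the near shore alone.  [the near shore: the beetle, the mantis, the spider, the worm | the far shore: the sparrow]
3. Ferryman goes to the far shore with the worm.  [the near shore: the beetle, the mantis, the spider | the far shore: the sparrow, the worm]
4. Ferryman goes back to the near shore alone.  [the near shore: the beetle, the mantis, the spider | the far shore: the sparrow, the worm]
5. Ferryman goes to the far shore with the spider.  [the near shore: the beetle, the mantis | the far shore: the sparrow, the spider, the worm]
6. Ferryman goes back to the near shore alone.  [the near shore: the beetle, the mantis | the far shore: the sparrow, the spider, the worm]
7. Ferryman goes to the far shore with the beetle.  [the near shore: the mantis | the far shore: the beetle, the sparrow, the spider, the worm]
8. Ferryman goes back to the near shore alone.  [the near shore: the mantis | the far shore: the beetle, the sparrow, the spider, the worm]
9. Ferryman goes to the far shore with the mantis.  [the near shore: — | the far shore: the beetle, the mantis, the sparrow, the spider, the worm]

9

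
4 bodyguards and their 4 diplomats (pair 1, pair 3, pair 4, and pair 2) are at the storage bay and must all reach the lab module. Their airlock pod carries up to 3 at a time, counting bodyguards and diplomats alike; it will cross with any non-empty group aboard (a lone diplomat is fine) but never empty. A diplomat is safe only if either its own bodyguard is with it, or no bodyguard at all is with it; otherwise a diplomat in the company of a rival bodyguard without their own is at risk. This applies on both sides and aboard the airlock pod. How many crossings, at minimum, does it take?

9

Counting alone: each trip to the lab module takes at most 3 across and each return brings at least 1 back, so after t trips out (and t−1 returns) at most 3t − (t−1) of the 8 are across; that first reaches 8 at t = 4, so at least 7 crossings are needed.
The safety rule pushes this higher. Following every safe sequence of crossings, the most of the 8 that can be at the lab module as the airlock pod arrives there on crossing 7 is 7 — never all 8.
So no plan with fewer than 9 crossings exists, and this one achieves 9:
1. bodyguard 1 and diplomat 1 cross → the lab module.
2. bodyguard 1 crosses ← the storage bay.
3. bodyguard 1, bodyguard 3, and diplomat 3 cross → the lab module.
4. bodyguard 1 and diplomat 1 cross ← the storage bay.
5. bodyguard 1, bodyguard 2, and bodyguard 4 cross → the lab module.
6. diplomat 3 crosses ← the storage bay.
7. diplomat 1 and diplomat 3 cross → the lab module.
8. diplomat 1 crosses ← the storage bay.
9. diplomat 1, diplomat 2, and diplomat 4 cross → the lab module.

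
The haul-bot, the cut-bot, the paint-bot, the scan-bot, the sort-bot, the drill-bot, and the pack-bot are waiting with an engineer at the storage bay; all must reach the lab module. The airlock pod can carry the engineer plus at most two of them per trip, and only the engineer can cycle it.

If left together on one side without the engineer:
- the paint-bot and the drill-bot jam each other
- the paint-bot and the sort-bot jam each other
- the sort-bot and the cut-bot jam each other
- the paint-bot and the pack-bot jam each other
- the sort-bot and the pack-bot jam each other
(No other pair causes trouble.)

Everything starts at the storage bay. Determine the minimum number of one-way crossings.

11

Counting alone: the engineer can take at most 2 across per trip to the lab module, so moving all 7 needs at least 4 loaded trips out, with a return between consecutive ones — at least 7 crossings.
The safety rule pushes this higher. Following every safe sequence of crossings, the most of the 7 that can be at the lab module as the airlock pod arrives there on crossings 7, 9 is 5, 6 respectively — never all 7.
So no plan with fewer than 11 crossings exists, and this one achieves 11:
1. Engineer goes to the lab module with the paint-bot and the sort-bot.  [the storage bay: the cut-bot, the drill-bot, the haul-bot, the pack-bot, the scan-bot | the lab module: the paint-bot, the sort-bot]
2. Engineer goes back to the storage bay with the paint-bot.  [the storage bay: the cut-bot, the drill-bot, the haul-bot, the pack-bot, the paint-bot, the scan-bot | the lab module: the sort-bot]
3. Engineer goes to the lab module with the haul-bot and the paint-bot.  [the storage bay: the cut-bot, the drill-bot, the pack-bot, the scan-bot | the lab module: the haul-bot, the paint-bot, the sort-bot]
4. Engineer goes back to the storage bay with the paint-bot.  [the storage bay: the cut-bot, the drill-bot, the pack-bot, the paint-bot, the scan-bot | the lab module: the haul-bot, the sort-bot]
5. Engineer goes to the lab module with the cut-bot and the paint-bot.  [the storage bay: the drill-bot, the pack-bot, the scan-bot | the lab module: the cut-bot, the haul-bot, the paint-bot, the sort-bot]
6. Engineer goes back to the storage bay with the sort-bot.  [the storage bay: the drill-bot, the pack-bot, the scan-bot, the sort-bot | the lab module: the cut-bot, the haul-bot, the paint-bot]
7. Engineer goes to the lab module with the scan-bot and the sort-bot.  [the storage bay: the drill-bot, the pack-bot | the lab module: the cut-bot, the haul-bot, the paint-bot, the scan-bot, the sort-bot]
8. Engineer goes back to the storage bay with the sort-bot.  [the storage bay: the drill-bot, the pack-bot, the sort-bot | the lab module: the cut-bot, the haul-bot, the paint-bot, the scan-bot]
9. Engineer goes to the lab module with the drill-bot and the pack-bot.  [the storage bay: the sort-bot | the lab module: the cut-bot, the drill-bot, the haul-bot, the pack-bot, the paint-bot, the scan-bot]
10. Engineer goes back to the storage bay with the paint-bot.  [the storage bay: the paint-bot, the sort-bot | the lab module: the cut-bot, the drill-bot, the haul-bot, the pack-bot, the scan-bot]
11. Engineer goes to the lab module with the paint-bot and the sort-bot.  [the storage bay: — | the lab module: the cut-bot, the drill-bot, the haul-bot, the pack-bot, the paint-bot, the scan-bot, the sort-bot]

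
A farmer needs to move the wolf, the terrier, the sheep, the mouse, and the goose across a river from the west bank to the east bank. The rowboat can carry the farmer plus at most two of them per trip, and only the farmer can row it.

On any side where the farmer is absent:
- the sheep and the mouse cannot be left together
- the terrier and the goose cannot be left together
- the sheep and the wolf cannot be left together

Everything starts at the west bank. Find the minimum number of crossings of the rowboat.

5

Counting alone: the farmer can take at most 2 across per trip to the east bank, so moving all 5 needs at least 3 loaded trips out, with a return between consecutive ones — at least 5 crossings.
The plan below uses exactly 5 crossings, so it is optimal:
1. Farmer goes to the east bank with the sheep and the terrier.  [the west bank: the goose, the mouse, the wolf | the east bank: the sheep, the terrier]
2. Farmer goes back to the west bank alone.  [the west bank: the goose, the mouse, the wolf | the east bank: the sheep, the terrier]
3. Farmer goes to the east bank with the mouse and the wolf.  [the west bank: the goose | the east bank: the mouse, the sheep, the terrier, the wolf]
4. Farmer goes back to the west bank with the sheep.  [the west bank: the goose, the sheep | the east bank: the mouse, the terrier, the wolf]
5. Farmer goes to the east bank with the goose and the sheep.  [the west bank: — | the east bank: the goose, the mouse, the sheep, the terrier, the wolf]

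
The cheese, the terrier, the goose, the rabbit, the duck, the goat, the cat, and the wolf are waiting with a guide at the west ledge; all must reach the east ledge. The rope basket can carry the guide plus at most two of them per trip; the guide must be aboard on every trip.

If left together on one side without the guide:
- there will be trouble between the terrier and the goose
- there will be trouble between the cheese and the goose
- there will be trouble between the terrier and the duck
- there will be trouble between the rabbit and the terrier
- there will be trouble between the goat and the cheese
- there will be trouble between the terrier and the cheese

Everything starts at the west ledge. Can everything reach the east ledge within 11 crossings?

No

Counting alone: the guide can take at most 2 across per trip to the east ledge, so moving all 8 needs at least 4 loaded trips out, with a return between consecutive ones — at least 7 crossings.
The safety rule pushes this higher. Following every safe sequence of crossings, the most of the 8 that can be at the east ledge as the rope basket arrives there on crossings 7, 9, 11 is 5, 6, 7 respectively — never all 8.
So the move cannot be finished within 11 crossings. (The shortest complete plan takes 13:)
1. Guide goes to the east ledge with the cheese and the terrier.  [the west ledge: the cat, the duck, the goat, the goose, the rabbit, the wolf | the east ledge: the cheese, the terrier]
2. Guide goes back to the west ledge with the cheese.  [the west ledge: the cat, the cheese, the duck, the goat, the goose, the rabbit, the wolf | the east ledge: the terrier]
3. Guide goes to the east ledge with the cheese and the rabbit.  [the west ledge: the cat, the duck, the goat, the goose, the wolf | the east ledge: the cheese, the rabbit, the terrier]
4. Guide goes back to the west ledge with the terrier.  [the west ledge: the cat, the duck, the goat, the goose, the terrier, the wolf | the east ledge: the cheese, the rabbit]
5. Guide goes to the east ledge with the duck and the terrier.  [the west ledge: the cat, the goat, the goose, the wolf | the east ledge: the cheese, the duck, the rabbit, the terrier]
6. Guide goes back to the west ledge with the terrier.  [the west ledge: the cat, the goat, the goose, the terrier, the wolf | the east ledge: the cheese, the duck, the rabbit]
7. Guide goes to the east ledge with the cat and the terrier.  [the west ledge: the goat, the goose, the wolf | the east ledge: the cat, the cheese, the duck, the rabbit, the terrier]
8. Guide goes back to the west ledge with the terrier.  [the west ledge: the goat, the goose, the terrier, the wolf | the east ledge: the cat, the cheese, the duck, the rabbit]
9. Guide goes to the east ledge with the terrier and the wolf.  [the west ledge: the goat, the goose | the east ledge: the cat, the cheese, the duck, the rabbit, the terrier, the wolf]
10. Guide goes back to the west ledge with the terrier.  [the west ledge: the goat, the goose, the terrier | the east ledge: the cat, the cheese, the duck, the rabbit, the wolf]
11. Guide goes to the east ledge with the goat and the goose.  [the west ledge: the terrier | the east ledge: the cat, the cheese, the duck, the goat, the goose, the rabbit, the wolf]
12. Guide goes back to the west ledge with the cheese.  [the west ledge: the cheese, the terrier | the east ledge: the cat, the duck, the goat, the goose, the rabbit, the wolf]
13. Guide goes to the east ledge with the cheese and the terrier.  [the west ledge: — | the east ledge: the cat, the cheese, the duck, the goat, the goose, the rabbit, the terrier, the wolf]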